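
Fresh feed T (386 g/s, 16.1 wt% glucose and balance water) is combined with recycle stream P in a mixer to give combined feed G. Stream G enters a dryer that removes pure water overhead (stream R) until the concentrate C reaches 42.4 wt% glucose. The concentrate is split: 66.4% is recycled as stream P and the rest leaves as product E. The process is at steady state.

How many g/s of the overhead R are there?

239.4 g/s

Overall glucose balance (none leaves overhead): glucose in fresh feed = glucose in product, i.e. 386×0.161 = (1−0.664)·C·0.424.
C = 62.146/(0.424×0.336) = 436.22 g/s.
Recycle P = 0.664×436.22 = 289.65 g/s.
Combined feed G = 386 + 289.65 = 675.65 g/s.
Overhead R = G − C = 675.65 − 436.22 = 239.43 g/s.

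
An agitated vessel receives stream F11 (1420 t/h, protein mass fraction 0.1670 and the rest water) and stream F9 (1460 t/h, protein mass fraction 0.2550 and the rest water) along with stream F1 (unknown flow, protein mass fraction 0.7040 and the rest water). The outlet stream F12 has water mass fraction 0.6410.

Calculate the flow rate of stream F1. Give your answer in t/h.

Let F1 be the unknown flow. Total out = 2880 + F1.
water balance: 2270.6 + 0.296·F1 = 0.641·(2880 + F1)
(0.296 − 0.641)·F1 = 0.641×2880 − 2270.6 = -424.48
F1 = -424.48 / -0.345 = 1230.4 t/h

1230 t/h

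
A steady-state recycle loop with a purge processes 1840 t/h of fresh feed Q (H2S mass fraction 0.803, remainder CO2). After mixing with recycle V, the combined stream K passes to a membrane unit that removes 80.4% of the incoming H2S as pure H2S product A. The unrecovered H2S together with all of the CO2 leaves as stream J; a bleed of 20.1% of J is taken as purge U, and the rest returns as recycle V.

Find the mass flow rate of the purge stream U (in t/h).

CO2 enters only via Q and leaves only via the purge: 1840×0.197 = 0.201×(CO2 in J), and the membrane unit passes all CO2, so CO2 in K = CO2 in J = 1803.4 t/h.
H2S in K: m_A = 1840×0.803 + (1−0.201)·(1−0.804)·m_A, so m_A = 1477.5/0.8434 = 1751.9 t/h.
J = (1−0.804)×1751.9 + 1803.4 = 2146.7 t/h.
Purge U = 0.201×2146.7 = 431.5 t/h.

431.5 t/h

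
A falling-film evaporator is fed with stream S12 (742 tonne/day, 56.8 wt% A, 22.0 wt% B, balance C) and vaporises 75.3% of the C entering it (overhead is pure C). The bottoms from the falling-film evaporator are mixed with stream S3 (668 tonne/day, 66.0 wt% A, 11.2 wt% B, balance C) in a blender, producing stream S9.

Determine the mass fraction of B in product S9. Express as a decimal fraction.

0.184

Vapour removed = 0.753×0.212×742 = 118.45 tonne/day; concentrate = 623.55 tonne/day.
B reaching the mixer = 163.24 (from concentrate) + 668×0.112 = 238.06 tonne/day.
Product flow = 623.55 + 668 = 1291.6 tonne/day; B fraction = 0.184.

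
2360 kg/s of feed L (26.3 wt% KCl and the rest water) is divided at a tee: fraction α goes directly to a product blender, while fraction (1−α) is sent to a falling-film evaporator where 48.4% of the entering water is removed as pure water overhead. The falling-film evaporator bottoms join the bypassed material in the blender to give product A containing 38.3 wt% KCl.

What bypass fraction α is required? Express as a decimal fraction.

0.122

All 2360×0.263 = 620.68 kg/s of KCl reaches A, so A = 620.68/0.383 = 1620.6 kg/s and vapour = 739.43 kg/s.
The evaporator receives (1−α)·2360 of feed at 0.737 water and removes 0.484 of that water:
0.484×0.737×(1−α)×2360 = 739.43
(1−α) = 739.43/841.83 = 0.8784;  α = 0.1216.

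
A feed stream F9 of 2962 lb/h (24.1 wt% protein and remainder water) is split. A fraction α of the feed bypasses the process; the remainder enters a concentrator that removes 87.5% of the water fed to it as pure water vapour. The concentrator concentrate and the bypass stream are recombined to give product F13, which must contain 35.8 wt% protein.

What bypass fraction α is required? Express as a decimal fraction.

0.508

All 2962×0.241 = 713.84 lb/h of protein reaches F13, so F13 = 713.84/0.358 = 1994 lb/h and vapour = 968.03 lb/h.
The evaporator receives (1−α)·2962 of feed at 0.759 water and removes 0.875 of that water:
0.875×0.759×(1−α)×2962 = 968.03
(1−α) = 968.03/1967.1 = 0.4921;  α = 0.5079.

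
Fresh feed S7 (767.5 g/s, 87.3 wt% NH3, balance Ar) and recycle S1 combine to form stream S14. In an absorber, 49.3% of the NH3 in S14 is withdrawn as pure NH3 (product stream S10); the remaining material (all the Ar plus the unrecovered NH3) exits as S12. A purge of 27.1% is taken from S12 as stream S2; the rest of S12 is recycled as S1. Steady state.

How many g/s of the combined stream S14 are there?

Ar enters only via S7 and leaves only via the purge: 767.5×0.127 = 0.271×(Ar in S12), and the absorber passes all Ar, so Ar in S14 = Ar in S12 = 359.68 g/s.
NH3 in S14: m_A = 767.5×0.873 + (1−0.271)·(1−0.493)·m_A, so m_A = 670.03/0.6304 = 1062.9 g/s.
S14 = 1062.9 + 359.68 = 1422.5 g/s.

1423 g/s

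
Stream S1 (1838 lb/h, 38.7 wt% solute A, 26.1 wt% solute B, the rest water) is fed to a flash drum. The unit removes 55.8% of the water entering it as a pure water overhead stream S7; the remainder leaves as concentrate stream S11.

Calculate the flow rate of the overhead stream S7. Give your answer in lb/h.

361 lb/h

water entering = 1838×0.352 = 646.98 lb/h; overhead removed = 0.558×646.98 = 361.01 lb/h.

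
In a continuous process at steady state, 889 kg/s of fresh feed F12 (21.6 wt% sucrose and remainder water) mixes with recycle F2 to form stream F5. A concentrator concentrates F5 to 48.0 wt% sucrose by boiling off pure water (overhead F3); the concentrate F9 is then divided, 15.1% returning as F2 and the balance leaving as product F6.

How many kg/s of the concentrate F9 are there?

471.2 kg/s

Overall sucrose balance (none leaves overhead): sucrose in fresh feed = sucrose in product, i.e. 889×0.216 = (1−0.151)·F9·0.480.
F9 = 192.02/(0.480×0.849) = 471.2 kg/s.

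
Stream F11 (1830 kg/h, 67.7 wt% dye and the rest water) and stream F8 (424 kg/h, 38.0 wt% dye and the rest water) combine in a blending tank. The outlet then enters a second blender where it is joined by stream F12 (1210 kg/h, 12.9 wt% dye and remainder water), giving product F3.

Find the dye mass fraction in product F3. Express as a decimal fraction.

Overall, product flow = 3464 kg/h.
dye in = 1830×0.677 + 424×0.380 + 1210×0.129 = 1556.1 kg/h.
dye fraction in F3 = 0.449.

0.449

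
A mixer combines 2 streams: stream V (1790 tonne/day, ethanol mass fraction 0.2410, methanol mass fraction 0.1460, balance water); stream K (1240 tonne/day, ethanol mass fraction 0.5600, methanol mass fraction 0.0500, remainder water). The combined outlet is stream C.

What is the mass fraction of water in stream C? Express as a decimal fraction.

Total flow out = 1790 + 1240 = 3030 tonne/day.
water in = 1790×0.613 + 1240×0.390 = 1580.9 tonne/day.
water mass fraction in C = 1580.9/3030 = 0.5217.

0.5217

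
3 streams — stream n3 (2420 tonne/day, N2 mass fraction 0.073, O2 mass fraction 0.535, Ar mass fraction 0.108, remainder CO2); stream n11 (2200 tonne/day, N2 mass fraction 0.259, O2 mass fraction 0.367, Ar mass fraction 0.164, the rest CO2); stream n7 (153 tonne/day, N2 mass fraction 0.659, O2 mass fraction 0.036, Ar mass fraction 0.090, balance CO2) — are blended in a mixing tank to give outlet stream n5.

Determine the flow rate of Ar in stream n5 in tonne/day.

635.9 tonne/day

Ar out = Ar in = 2420×0.108 + 2200×0.164 + 153×0.090 = 635.93 tonne/day.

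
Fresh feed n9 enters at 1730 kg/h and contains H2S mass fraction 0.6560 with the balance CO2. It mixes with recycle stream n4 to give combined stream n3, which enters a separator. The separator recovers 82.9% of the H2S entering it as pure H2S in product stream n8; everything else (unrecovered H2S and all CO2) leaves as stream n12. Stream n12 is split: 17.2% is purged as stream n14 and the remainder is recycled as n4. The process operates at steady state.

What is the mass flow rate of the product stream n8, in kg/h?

1096 kg/h

H2S in n3: m_A = 1730×0.656 + (1−0.172)·(1−0.829)·m_A, so m_A = 1134.9/0.8584 = 1322.1 kg/h.
Product n8 = 0.829×1322.1 = 1096 kg/h.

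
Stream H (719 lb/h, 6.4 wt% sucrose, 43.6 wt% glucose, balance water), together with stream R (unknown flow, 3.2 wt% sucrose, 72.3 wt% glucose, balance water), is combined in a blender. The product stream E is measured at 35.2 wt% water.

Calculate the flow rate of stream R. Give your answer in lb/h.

Let R be the unknown flow. Total out = 719 + R.
water balance: 359.5 + 0.245·R = 0.352·(719 + R)
(0.245 − 0.352)·R = 0.352×719 − 359.5 = -106.41
R = -106.41 / -0.107 = 994.5 lb/h

994.5 lb/h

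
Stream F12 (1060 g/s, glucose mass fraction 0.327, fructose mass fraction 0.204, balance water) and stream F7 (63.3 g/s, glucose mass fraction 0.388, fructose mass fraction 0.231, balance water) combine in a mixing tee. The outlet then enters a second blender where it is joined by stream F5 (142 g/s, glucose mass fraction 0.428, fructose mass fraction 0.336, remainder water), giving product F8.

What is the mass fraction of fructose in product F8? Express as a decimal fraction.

0.220

Overall, product flow = 1265.3 g/s.
fructose in = 1060×0.204 + 63.3×0.231 + 142×0.336 = 278.57 g/s.
fructose fraction in F8 = 0.220.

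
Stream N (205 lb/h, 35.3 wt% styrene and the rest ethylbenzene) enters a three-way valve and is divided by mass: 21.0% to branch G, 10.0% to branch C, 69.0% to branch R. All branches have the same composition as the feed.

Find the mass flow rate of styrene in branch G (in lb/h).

15.2 lb/h

Branch G total = 0.210×205 = 43.05 lb/h.
styrene in G = 0.353×43.05 = 15.197 lb/h.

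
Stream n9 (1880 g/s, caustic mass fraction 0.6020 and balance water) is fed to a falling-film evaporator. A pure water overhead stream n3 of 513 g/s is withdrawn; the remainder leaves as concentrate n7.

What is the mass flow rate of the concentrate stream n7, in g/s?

1367 g/s

Concentrate = 1880 − 513 = 1367 g/s.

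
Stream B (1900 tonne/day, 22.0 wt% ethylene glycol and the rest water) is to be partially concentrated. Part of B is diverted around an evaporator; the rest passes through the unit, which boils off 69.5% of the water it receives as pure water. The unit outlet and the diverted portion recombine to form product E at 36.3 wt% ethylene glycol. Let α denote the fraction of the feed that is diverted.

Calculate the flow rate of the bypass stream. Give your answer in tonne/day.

All 1900×0.220 = 418 tonne/day of ethylene glycol reaches E, so E = 418/0.363 = 1151.5 tonne/day and vapour = 748.48 tonne/day.
The evaporator receives (1−α)·1900 of feed at 0.780 water and removes 0.695 of that water:
0.695×0.780×(1−α)×1900 = 748.48
(1−α) = 748.48/1030 = 0.7267;  α = 0.2733.
Bypass flow = 0.2733×1900 = 519.29 tonne/day.

519.3 tonne/day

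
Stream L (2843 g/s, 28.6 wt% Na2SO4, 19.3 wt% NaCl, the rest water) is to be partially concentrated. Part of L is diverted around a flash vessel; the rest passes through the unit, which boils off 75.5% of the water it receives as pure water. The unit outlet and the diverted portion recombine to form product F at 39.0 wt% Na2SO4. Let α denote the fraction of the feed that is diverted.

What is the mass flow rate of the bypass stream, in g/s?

All 2843×0.286 = 813.1 g/s of Na2SO4 reaches F, so F = 813.1/0.390 = 2084.9 g/s and vapour = 758.13 g/s.
The evaporator receives (1−α)·2843 of feed at 0.521 water and removes 0.755 of that water:
0.755×0.521×(1−α)×2843 = 758.13
(1−α) = 758.13/1118.3 = 0.6779;  α = 0.3221.
Bypass flow = 0.3221×2843 = 915.65 g/s.

915.6 g/s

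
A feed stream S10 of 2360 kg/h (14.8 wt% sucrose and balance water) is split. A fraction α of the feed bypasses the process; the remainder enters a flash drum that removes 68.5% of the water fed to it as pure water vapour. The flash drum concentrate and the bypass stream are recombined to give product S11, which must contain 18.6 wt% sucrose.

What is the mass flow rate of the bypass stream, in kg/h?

All 2360×0.148 = 349.28 kg/h of sucrose reaches S11, so S11 = 349.28/0.186 = 1877.8 kg/h and vapour = 482.15 kg/h.
The evaporator receives (1−α)·2360 of feed at 0.852 water and removes 0.685 of that water:
0.685×0.852×(1−α)×2360 = 482.15
(1−α) = 482.15/1377.3 = 0.3501;  α = 0.6499.
Bypass flow = 0.6499×2360 = 1533.9 kg/h.

1534 kg/h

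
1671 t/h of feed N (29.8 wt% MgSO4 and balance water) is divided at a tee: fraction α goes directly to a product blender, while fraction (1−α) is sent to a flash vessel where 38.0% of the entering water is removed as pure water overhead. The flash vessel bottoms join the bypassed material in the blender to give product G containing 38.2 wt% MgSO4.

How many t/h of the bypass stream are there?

293.6 t/h

All 1671×0.298 = 497.96 t/h of MgSO4 reaches G, so G = 497.96/0.382 = 1303.6 t/h and vapour = 367.45 t/h.
The evaporator receives (1−α)·1671 of feed at 0.702 water and removes 0.380 of that water:
0.380×0.702×(1−α)×1671 = 367.45
(1−α) = 367.45/445.76 = 0.8243;  α = 0.1757.
Bypass flow = 0.1757×1671 = 293.56 t/h.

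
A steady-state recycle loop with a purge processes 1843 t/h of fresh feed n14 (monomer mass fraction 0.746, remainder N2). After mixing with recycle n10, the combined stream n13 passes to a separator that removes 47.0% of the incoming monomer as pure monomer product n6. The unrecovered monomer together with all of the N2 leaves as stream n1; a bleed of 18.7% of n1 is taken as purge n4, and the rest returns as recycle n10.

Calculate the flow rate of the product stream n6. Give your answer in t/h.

1135 t/h

monomer in n13: m_A = 1843×0.746 + (1−0.187)·(1−0.470)·m_A, so m_A = 1374.9/0.5691 = 2415.8 t/h.
Product n6 = 0.470×2415.8 = 1135.4 t/h.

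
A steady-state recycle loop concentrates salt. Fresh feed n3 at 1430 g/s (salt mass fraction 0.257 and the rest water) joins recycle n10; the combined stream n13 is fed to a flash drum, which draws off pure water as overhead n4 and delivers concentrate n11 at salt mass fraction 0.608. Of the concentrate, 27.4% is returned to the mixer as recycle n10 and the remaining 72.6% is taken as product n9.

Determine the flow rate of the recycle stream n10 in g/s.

Overall salt balance (none leaves overhead): salt in fresh feed = salt in product, i.e. 1430×0.257 = (1−0.274)·n11·0.608.
n11 = 367.51/(0.608×0.726) = 832.59 g/s.
Recycle n10 = 0.274×832.59 = 228.13 g/s.

228.1 g/s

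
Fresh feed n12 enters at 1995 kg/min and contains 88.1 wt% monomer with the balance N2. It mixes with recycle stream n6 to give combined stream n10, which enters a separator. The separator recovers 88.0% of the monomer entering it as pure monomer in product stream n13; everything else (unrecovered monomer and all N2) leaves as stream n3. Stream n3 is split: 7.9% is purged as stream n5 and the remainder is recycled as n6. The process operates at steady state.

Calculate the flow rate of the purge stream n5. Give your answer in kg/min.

256.1 kg/min

N2 enters only via n12 and leaves only via the purge: 1995×0.119 = 0.079×(N2 in n3), and the separator passes all N2, so N2 in n10 = N2 in n3 = 3005.1 kg/min.
monomer in n10: m_A = 1995×0.881 + (1−0.079)·(1−0.880)·m_A, so m_A = 1757.6/0.8895 = 1976 kg/min.
n3 = (1−0.880)×1976 + 3005.1 = 3242.2 kg/min.
Purge n5 = 0.079×3242.2 = 256.14 kg/min.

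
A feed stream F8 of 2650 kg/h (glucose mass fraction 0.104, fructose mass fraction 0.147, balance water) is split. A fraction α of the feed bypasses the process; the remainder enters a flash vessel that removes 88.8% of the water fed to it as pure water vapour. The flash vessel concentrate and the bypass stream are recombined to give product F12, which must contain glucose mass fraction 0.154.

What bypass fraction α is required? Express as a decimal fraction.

All 2650×0.104 = 275.6 kg/h of glucose reaches F12, so F12 = 275.6/0.154 = 1789.6 kg/h and vapour = 860.39 kg/h.
The evaporator receives (1−α)·2650 of feed at 0.749 water and removes 0.888 of that water:
0.888×0.749×(1−α)×2650 = 860.39
(1−α) = 860.39/1762.5 = 0.4882;  α = 0.5118.

0.512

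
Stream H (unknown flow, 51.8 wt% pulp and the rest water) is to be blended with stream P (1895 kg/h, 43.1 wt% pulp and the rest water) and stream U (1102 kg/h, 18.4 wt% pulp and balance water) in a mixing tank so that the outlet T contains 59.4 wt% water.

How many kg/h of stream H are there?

1761 kg/h

Let H be the unknown flow. Total out = 2997 + H.
water balance: 1977.5 + 0.482·H = 0.594·(2997 + H)
(0.482 − 0.594)·H = 0.594×2997 − 1977.5 = -197.27
H = -197.27 / -0.112 = 1761.3 kg/h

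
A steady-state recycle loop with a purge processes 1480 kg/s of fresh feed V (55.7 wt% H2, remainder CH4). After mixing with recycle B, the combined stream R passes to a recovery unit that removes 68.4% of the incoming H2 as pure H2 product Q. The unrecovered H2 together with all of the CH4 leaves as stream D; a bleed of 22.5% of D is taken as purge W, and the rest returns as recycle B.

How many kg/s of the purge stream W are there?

CH4 enters only via V and leaves only via the purge: 1480×0.443 = 0.225×(CH4 in D), and the recovery unit passes all CH4, so CH4 in R = CH4 in D = 2914 kg/s.
H2 in R: m_A = 1480×0.557 + (1−0.225)·(1−0.684)·m_A, so m_A = 824.36/0.7551 = 1091.7 kg/s.
D = (1−0.684)×1091.7 + 2914 = 3258.9 kg/s.
Purge W = 0.225×3258.9 = 733.26 kg/s.

733.3 kg/s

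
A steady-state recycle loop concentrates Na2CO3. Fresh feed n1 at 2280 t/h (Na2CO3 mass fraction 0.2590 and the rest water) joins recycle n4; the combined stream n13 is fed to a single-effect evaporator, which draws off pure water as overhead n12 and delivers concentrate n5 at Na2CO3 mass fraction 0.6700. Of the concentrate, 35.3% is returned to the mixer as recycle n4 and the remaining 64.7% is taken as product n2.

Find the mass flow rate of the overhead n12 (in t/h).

1399 t/h

Overall Na2CO3 balance (none leaves overhead): Na2CO3 in fresh feed = Na2CO3 in product, i.e. 2280×0.259 = (1−0.353)·n5·0.670.
n5 = 590.52/(0.670×0.647) = 1362.2 t/h.
Recycle n4 = 0.353×1362.2 = 480.87 t/h.
Combined feed n13 = 2280 + 480.87 = 2760.9 t/h.
Overhead n12 = n13 − n5 = 2760.9 − 1362.2 = 1398.6 t/h.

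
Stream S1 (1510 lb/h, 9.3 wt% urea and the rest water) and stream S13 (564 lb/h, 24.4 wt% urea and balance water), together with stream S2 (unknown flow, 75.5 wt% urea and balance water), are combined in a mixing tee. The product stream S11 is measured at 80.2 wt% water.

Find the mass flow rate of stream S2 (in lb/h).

238.1 lb/h

Let S2 be the unknown flow. Total out = 2074 + S2.
water balance: 1796 + 0.245·S2 = 0.802·(2074 + S2)
(0.245 − 0.802)·S2 = 0.802×2074 − 1796 = -132.61
S2 = -132.61 / -0.557 = 238.07 lb/h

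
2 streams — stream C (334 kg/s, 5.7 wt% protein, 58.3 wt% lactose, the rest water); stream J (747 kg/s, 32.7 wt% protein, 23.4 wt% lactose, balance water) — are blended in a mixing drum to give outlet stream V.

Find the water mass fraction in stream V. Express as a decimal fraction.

Total flow out = 334 + 747 = 1081 kg/s.
water in = 334×0.360 + 747×0.439 = 448.17 kg/s.
water mass fraction in V = 448.17/1081 = 0.415.

0.415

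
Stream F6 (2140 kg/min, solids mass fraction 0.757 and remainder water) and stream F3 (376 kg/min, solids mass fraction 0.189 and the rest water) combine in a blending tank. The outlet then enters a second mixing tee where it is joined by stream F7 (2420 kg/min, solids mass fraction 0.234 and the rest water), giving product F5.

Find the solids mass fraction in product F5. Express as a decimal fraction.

Overall, product flow = 4936 kg/min.
solids in = 2140×0.757 + 376×0.189 + 2420×0.234 = 2257.3 kg/min.
solids fraction in F5 = 0.457.

0.457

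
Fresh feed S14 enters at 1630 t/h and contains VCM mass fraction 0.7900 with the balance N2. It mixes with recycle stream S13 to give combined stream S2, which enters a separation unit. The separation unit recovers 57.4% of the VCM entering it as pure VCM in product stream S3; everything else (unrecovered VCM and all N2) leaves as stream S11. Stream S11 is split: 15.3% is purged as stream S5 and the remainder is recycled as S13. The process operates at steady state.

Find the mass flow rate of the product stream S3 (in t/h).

VCM in S2: m_A = 1630×0.790 + (1−0.153)·(1−0.574)·m_A, so m_A = 1287.7/0.6392 = 2014.6 t/h.
Product S3 = 0.574×2014.6 = 1156.4 t/h.

1156 t/h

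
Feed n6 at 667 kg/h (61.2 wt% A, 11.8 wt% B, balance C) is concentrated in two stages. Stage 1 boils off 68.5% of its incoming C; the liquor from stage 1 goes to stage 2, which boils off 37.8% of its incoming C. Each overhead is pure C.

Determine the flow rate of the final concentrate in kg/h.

C in feed = 667×0.270 = 180.09 kg/h.
After stage 1: C left = (1−0.685)×180.09 = 56.728; stream total = 543.64 kg/h.
After stage 2: C left = (1−0.378)×56.728 = 35.285; final concentrate = 522.2 kg/h.

522.2 kg/h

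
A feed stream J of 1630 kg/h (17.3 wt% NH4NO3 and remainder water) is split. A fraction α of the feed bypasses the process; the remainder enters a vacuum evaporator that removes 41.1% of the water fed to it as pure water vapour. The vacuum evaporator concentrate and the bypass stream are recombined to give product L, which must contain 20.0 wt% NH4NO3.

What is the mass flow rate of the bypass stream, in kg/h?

982.6 kg/h

All 1630×0.173 = 281.99 kg/h of NH4NO3 reaches L, so L = 281.99/0.200 = 1409.9 kg/h and vapour = 220.05 kg/h.
The evaporator receives (1−α)·1630 of feed at 0.827 water and removes 0.411 of that water:
0.411×0.827×(1−α)×1630 = 220.05
(1−α) = 220.05/554.03 = 0.3972;  α = 0.6028.
Bypass flow = 0.6028×1630 = 982.6 kg/h.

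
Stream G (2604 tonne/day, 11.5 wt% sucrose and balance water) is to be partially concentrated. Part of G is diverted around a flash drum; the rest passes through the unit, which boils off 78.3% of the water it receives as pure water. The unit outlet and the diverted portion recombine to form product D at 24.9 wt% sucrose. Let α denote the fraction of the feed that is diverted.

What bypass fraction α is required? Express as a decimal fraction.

All 2604×0.115 = 299.46 tonne/day of sucrose reaches D, so D = 299.46/0.249 = 1202.7 tonne/day and vapour = 1401.3 tonne/day.
The evaporator receives (1−α)·2604 of feed at 0.885 water and removes 0.783 of that water:
0.783×0.885×(1−α)×2604 = 1401.3
(1−α) = 1401.3/1804.5 = 0.7766;  α = 0.2234.

0.223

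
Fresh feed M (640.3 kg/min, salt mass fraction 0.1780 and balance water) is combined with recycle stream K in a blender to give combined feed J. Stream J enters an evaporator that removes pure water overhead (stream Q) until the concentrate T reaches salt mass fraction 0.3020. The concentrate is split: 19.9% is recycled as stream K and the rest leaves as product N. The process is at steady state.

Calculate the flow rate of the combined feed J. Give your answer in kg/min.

734.1 kg/min

Overall salt balance (none leaves overhead): salt in fresh feed = salt in product, i.e. 640.3×0.178 = (1−0.199)·T·0.302.
T = 113.97/(0.302×0.801) = 471.16 kg/min.
Recycle K = 0.199×471.16 = 93.76 kg/min.
Combined feed J = 640.3 + 93.76 = 734.06 kg/min.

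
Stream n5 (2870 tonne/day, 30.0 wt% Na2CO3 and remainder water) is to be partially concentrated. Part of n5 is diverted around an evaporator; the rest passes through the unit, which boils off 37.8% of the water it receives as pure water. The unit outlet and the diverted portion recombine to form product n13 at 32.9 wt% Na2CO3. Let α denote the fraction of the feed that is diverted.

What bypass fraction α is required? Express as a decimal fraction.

All 2870×0.300 = 861 tonne/day of Na2CO3 reaches n13, so n13 = 861/0.329 = 2617 tonne/day and vapour = 252.98 tonne/day.
The evaporator receives (1−α)·2870 of feed at 0.700 water and removes 0.378 of that water:
0.378×0.700×(1−α)×2870 = 252.98
(1−α) = 252.98/759.4 = 0.3331;  α = 0.6669.

0.667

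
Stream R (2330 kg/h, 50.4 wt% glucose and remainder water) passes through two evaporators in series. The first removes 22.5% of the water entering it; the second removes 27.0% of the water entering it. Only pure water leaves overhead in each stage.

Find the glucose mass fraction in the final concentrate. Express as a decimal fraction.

water in feed = 2330×0.496 = 1155.7 kg/h.
After stage 1: water left = (1−0.225)×1155.7 = 895.65; stream total = 2070 kg/h.
After stage 2: water left = (1−0.270)×895.65 = 653.83; final concentrate = 1828.1 kg/h.
glucose fraction = 1174.3/1828.1 = 0.642.

0.642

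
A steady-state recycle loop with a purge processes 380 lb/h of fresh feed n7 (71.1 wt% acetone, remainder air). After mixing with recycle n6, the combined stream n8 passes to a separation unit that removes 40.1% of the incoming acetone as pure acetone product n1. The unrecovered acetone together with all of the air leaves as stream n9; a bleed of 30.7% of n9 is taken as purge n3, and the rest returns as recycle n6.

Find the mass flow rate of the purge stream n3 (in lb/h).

air enters only via n7 and leaves only via the purge: 380×0.289 = 0.307×(air in n9), and the separation unit passes all air, so air in n8 = air in n9 = 357.72 lb/h.
acetone in n8: m_A = 380×0.711 + (1−0.307)·(1−0.401)·m_A, so m_A = 270.18/0.5849 = 461.93 lb/h.
n9 = (1−0.401)×461.93 + 357.72 = 634.42 lb/h.
Purge n3 = 0.307×634.42 = 194.77 lb/h.

194.8 lb/h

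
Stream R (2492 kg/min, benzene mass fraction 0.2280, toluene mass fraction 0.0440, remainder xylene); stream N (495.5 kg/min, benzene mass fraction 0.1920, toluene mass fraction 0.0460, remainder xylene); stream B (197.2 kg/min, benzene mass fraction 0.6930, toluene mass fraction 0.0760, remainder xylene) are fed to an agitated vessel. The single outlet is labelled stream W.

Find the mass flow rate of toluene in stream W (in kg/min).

toluene out = toluene in = 2492×0.044 + 495.5×0.046 + 197.2×0.076 = 147.43 kg/min.

147.4 kg/min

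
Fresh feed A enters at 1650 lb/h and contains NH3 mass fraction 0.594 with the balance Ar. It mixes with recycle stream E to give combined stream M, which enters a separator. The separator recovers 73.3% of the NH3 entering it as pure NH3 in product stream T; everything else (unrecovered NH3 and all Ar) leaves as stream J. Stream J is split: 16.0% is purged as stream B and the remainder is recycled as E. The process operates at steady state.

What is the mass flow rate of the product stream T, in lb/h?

NH3 in M: m_A = 1650×0.594 + (1−0.160)·(1−0.733)·m_A, so m_A = 980.1/0.7757 = 1263.5 lb/h.
Product T = 0.733×1263.5 = 926.12 lb/h.

926.1 lb/h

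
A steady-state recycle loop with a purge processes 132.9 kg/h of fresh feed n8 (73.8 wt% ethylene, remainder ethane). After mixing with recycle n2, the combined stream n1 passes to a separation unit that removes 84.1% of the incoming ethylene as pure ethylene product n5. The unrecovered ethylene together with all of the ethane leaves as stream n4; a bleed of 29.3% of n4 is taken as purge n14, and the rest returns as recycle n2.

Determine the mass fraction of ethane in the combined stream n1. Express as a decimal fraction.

ethane enters only via n8 and leaves only via the purge: 132.9×0.262 = 0.293×(ethane in n4), and the separation unit passes all ethane, so ethane in n1 = ethane in n4 = 118.84 kg/h.
ethylene in n1: m_A = 132.9×0.738 + (1−0.293)·(1−0.841)·m_A, so m_A = 98.08/0.8876 = 110.5 kg/h.
n1 = 110.5 + 118.84 = 229.34 kg/h.
ethane fraction in n1 = 118.84/229.34 = 0.518.

0.518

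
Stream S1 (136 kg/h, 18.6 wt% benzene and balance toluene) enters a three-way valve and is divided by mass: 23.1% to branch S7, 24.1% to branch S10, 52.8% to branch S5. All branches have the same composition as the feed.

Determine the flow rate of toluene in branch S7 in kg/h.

25.57 kg/h

Branch S7 total = 0.231×136 = 31.416 kg/h.
toluene in S7 = 0.814×31.416 = 25.573 kg/h.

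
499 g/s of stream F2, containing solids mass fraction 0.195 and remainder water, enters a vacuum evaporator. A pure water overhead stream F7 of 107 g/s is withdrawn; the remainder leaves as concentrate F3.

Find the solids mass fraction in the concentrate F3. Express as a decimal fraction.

0.248

solids is not removed: 499×0.195 = 97.305 g/s of solids enters F3.
Concentrate = 499 − 107 = 392 g/s.
Mass fraction = 97.305/392 = 0.248.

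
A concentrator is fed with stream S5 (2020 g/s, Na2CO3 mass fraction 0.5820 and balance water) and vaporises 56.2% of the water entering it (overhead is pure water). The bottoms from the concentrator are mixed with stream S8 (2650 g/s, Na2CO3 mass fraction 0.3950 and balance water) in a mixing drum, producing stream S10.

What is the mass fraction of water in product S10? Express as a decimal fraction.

Vapour removed = 0.562×0.418×2020 = 474.53 g/s; concentrate = 1545.5 g/s.
water reaching the mixer = 369.83 (from concentrate) + 2650×0.605 = 1973.1 g/s.
Product flow = 1545.5 + 2650 = 4195.5 g/s; water fraction = 0.4703.

0.4703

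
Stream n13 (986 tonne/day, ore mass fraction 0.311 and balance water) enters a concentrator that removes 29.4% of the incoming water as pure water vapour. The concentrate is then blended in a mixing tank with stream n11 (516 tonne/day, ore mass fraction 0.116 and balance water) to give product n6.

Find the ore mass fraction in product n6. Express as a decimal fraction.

0.281

Vapour removed = 0.294×0.689×986 = 199.73 tonne/day; concentrate = 786.27 tonne/day.
ore reaching the mixer = 306.65 (from concentrate) + 516×0.116 = 366.5 tonne/day.
Product flow = 786.27 + 516 = 1302.3 tonne/day; ore fraction = 0.281.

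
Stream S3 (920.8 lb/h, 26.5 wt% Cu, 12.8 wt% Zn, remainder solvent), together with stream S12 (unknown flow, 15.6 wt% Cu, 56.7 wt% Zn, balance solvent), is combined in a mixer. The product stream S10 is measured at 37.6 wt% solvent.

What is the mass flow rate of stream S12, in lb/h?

Let S12 be the unknown flow. Total out = 920.8 + S12.
solvent balance: 558.93 + 0.277·S12 = 0.376·(920.8 + S12)
(0.277 − 0.376)·S12 = 0.376×920.8 − 558.93 = -212.7
S12 = -212.7 / -0.099 = 2148.5 lb/h

2149 lb/h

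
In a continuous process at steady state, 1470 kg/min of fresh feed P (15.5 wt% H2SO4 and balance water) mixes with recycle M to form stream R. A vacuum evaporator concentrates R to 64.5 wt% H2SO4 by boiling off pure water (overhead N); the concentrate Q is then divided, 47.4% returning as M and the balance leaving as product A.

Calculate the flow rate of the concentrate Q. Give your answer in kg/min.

Overall H2SO4 balance (none leaves overhead): H2SO4 in fresh feed = H2SO4 in product, i.e. 1470×0.155 = (1−0.474)·Q·0.645.
Q = 227.85/(0.645×0.526) = 671.59 kg/min.

671.6 kg/min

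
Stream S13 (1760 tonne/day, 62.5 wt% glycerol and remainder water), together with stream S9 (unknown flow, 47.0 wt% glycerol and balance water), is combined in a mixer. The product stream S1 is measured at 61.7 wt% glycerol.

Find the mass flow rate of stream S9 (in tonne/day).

Let S9 be the unknown flow. Total out = 1760 + S9.
glycerol balance: 1100 + 0.470·S9 = 0.617·(1760 + S9)
(0.470 − 0.617)·S9 = 0.617×1760 − 1100 = -14.08
S9 = -14.08 / -0.147 = 95.782 tonne/day

95.78 tonne/day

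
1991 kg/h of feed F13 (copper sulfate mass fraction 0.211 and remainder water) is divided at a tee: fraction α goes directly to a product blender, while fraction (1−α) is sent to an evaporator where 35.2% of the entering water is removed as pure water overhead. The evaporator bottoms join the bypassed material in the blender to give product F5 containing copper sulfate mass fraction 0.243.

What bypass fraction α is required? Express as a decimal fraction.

All 1991×0.211 = 420.1 kg/h of copper sulfate reaches F5, so F5 = 420.1/0.243 = 1728.8 kg/h and vapour = 262.19 kg/h.
The evaporator receives (1−α)·1991 of feed at 0.789 water and removes 0.352 of that water:
0.352×0.789×(1−α)×1991 = 262.19
(1−α) = 262.19/552.96 = 0.4742;  α = 0.5258.

0.526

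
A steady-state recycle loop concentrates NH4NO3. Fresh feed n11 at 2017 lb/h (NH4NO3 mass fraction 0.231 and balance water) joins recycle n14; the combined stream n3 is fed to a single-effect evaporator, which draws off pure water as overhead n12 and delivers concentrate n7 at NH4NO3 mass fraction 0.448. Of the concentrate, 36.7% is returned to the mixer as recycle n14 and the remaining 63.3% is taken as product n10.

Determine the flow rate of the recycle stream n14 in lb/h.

Overall NH4NO3 balance (none leaves overhead): NH4NO3 in fresh feed = NH4NO3 in product, i.e. 2017×0.231 = (1−0.367)·n7·0.448.
n7 = 465.93/(0.448×0.633) = 1643 lb/h.
Recycle n14 = 0.367×1643 = 602.98 lb/h.

603 lb/h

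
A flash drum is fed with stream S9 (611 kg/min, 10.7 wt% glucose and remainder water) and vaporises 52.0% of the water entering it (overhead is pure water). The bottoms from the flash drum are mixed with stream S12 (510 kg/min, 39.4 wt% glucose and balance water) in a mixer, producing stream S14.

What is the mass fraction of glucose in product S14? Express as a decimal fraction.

Vapour removed = 0.520×0.893×611 = 283.72 kg/min; concentrate = 327.28 kg/min.
glucose reaching the mixer = 65.377 (from concentrate) + 510×0.394 = 266.32 kg/min.
Product flow = 327.28 + 510 = 837.28 kg/min; glucose fraction = 0.318.

0.318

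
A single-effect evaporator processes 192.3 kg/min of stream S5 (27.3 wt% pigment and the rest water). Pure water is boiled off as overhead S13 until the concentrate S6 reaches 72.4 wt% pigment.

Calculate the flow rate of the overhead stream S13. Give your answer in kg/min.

119.8 kg/min

pigment is conserved: 192.3×0.273 = 52.498 kg/min all reports to the concentrate.
Concentrate = 52.498/(target fraction) = 72.511 kg/min.
Overhead = 192.3 − 72.511 = 119.79 kg/min.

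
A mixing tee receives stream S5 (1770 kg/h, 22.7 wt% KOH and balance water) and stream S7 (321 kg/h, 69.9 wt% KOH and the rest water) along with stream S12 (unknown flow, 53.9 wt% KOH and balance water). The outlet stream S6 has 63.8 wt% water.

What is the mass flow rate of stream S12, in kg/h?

738.8 kg/h

Let S12 be the unknown flow. Total out = 2091 + S12.
water balance: 1464.8 + 0.461·S12 = 0.638·(2091 + S12)
(0.461 − 0.638)·S12 = 0.638×2091 − 1464.8 = -130.77
S12 = -130.77 / -0.177 = 738.83 kg/h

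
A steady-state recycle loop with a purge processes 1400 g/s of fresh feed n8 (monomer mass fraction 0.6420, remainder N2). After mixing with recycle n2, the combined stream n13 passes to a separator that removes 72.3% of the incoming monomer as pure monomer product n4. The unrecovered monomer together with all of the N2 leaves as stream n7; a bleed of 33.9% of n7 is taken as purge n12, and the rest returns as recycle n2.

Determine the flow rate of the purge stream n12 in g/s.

N2 enters only via n8 and leaves only via the purge: 1400×0.358 = 0.339×(N2 in n7), and the separator passes all N2, so N2 in n13 = N2 in n7 = 1478.5 g/s.
monomer in n13: m_A = 1400×0.642 + (1−0.339)·(1−0.723)·m_A, so m_A = 898.8/0.8169 = 1100.3 g/s.
n7 = (1−0.723)×1100.3 + 1478.5 = 1783.2 g/s.
Purge n12 = 0.339×1783.2 = 604.52 g/s.

604.5 g/s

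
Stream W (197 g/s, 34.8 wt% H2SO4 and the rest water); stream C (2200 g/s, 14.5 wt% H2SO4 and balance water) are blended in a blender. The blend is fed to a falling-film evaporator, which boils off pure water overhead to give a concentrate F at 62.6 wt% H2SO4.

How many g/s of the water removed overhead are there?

H2SO4 entering = 197×0.348 + 2200×0.145 = 387.56 g/s.
All H2SO4 reports to F, so F = 387.56/0.626 = 619.1 g/s.
Total feed = 2397 g/s; overhead = 2397 − 619.1 = 1777.9 g/s.

1778 g/s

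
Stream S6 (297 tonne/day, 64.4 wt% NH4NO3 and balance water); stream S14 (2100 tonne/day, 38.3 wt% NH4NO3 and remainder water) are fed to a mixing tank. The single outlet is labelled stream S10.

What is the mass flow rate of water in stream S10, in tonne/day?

1401 tonne/day

water out = water in = 297×0.356 + 2100×0.617 = 1401.4 tonne/day.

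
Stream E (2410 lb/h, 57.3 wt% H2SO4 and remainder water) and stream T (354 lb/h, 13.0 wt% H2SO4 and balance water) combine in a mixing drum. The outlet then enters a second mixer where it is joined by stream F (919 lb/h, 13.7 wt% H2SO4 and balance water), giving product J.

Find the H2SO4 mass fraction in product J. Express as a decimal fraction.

0.422

Overall, product flow = 3683 lb/h.
H2SO4 in = 2410×0.573 + 354×0.130 + 919×0.137 = 1552.9 lb/h.
H2SO4 fraction in J = 0.422.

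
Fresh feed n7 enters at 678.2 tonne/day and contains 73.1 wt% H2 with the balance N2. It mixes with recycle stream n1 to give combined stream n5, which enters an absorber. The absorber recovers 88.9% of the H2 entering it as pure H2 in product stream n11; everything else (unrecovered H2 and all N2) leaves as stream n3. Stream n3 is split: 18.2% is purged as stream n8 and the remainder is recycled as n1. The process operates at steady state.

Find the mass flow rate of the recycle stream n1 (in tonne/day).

N2 enters only via n7 and leaves only via the purge: 678.2×0.269 = 0.182×(N2 in n3), and the absorber passes all N2, so N2 in n5 = N2 in n3 = 1002.4 tonne/day.
H2 in n5: m_A = 678.2×0.731 + (1−0.182)·(1−0.889)·m_A, so m_A = 495.76/0.9092 = 545.27 tonne/day.
n3 = (1−0.889)×545.27 + 1002.4 = 1062.9 tonne/day.
Recycle n1 = (1−0.182)×1062.9 = 869.47 tonne/day.

869.5 tonne/day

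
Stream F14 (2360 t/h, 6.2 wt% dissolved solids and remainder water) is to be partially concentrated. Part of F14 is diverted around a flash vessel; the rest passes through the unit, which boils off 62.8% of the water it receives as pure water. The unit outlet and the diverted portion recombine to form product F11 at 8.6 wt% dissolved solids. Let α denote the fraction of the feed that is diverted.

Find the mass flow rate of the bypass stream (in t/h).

All 2360×0.062 = 146.32 t/h of dissolved solids reaches F11, so F11 = 146.32/0.086 = 1701.4 t/h and vapour = 658.6 t/h.
The evaporator receives (1−α)·2360 of feed at 0.938 water and removes 0.628 of that water:
0.628×0.938×(1−α)×2360 = 658.6
(1−α) = 658.6/1390.2 = 0.4738;  α = 0.5262.
Bypass flow = 0.5262×2360 = 1241.9 t/h.

1242 t/h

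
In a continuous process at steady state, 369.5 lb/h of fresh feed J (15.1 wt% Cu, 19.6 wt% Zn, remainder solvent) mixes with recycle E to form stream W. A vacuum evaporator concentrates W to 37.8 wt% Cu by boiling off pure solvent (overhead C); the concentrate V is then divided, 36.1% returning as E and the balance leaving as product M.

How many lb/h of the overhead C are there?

Overall Cu balance (none leaves overhead): Cu in fresh feed = Cu in product, i.e. 369.5×0.151 = (1−0.361)·V·0.378.
V = 55.794/(0.378×0.639) = 230.99 lb/h.
Recycle E = 0.361×230.99 = 83.388 lb/h.
Combined feed W = 369.5 + 83.388 = 452.89 lb/h.
Overhead C = W − V = 452.89 − 230.99 = 221.9 lb/h.

221.9 lb/h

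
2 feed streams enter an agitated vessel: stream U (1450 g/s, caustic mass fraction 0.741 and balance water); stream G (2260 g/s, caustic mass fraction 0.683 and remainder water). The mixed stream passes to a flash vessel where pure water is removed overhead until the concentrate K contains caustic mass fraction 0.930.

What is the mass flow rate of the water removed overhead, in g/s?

caustic entering = 1450×0.741 + 2260×0.683 = 2618 g/s.
All caustic reports to K, so K = 2618/0.930 = 2815.1 g/s.
Total feed = 3710 g/s; overhead = 3710 − 2815.1 = 894.91 g/s.

894.9 g/s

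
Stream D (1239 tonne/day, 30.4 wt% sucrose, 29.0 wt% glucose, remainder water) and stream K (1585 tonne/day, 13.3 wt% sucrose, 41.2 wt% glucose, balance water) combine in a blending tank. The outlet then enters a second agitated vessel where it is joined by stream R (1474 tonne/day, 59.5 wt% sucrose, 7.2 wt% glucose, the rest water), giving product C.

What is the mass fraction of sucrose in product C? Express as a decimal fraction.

0.341

Overall, product flow = 4298 tonne/day.
sucrose in = 1239×0.304 + 1585×0.133 + 1474×0.595 = 1464.5 tonne/day.
sucrose fraction in C = 0.341.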